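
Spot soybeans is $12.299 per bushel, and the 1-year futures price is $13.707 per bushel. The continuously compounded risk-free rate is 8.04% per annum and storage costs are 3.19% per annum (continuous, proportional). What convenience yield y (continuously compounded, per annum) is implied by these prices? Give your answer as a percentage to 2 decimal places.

0.39%

F = S·e^((r+u−y)T) ⇒ (r+u−y) = ln(F/S)/T
ln(13.707/12.299) = 0.108389; /T ⇒ 0.108389
y = r + u − ln(F/S)/T = 0.0804 + 0.0319 − 0.108389 = 0.003911
y = 0.39%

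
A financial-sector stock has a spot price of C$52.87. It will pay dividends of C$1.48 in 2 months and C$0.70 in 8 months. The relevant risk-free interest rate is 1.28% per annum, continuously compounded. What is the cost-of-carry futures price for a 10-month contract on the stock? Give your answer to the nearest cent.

PV(dividends) I = 1.48·e^(−0.0128·2/12) + 0.70·e^(−0.0128·8/12)
I = 1.4768 + 0.6941 = 2.1709
F = (S − I)·e^(rT) = (52.87 − 2.1709) · e^(0.0128·10/12)
= 50.6991 · e^0.010667 = 50.6991 × 1.010724 = C$51.24

C$51.24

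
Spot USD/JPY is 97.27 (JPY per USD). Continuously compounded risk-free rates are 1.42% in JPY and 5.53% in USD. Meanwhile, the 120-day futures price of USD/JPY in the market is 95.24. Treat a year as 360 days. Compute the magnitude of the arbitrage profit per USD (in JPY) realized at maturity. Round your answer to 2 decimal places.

Fair futures: F* = S·e^(carry·T), with carry = (r_JPY − r_USD) = 0.0142 − 0.0553 = -0.0411
F* = 97.27 · e^(-0.0411 × 120/360) = 97.27 · e^-0.013700 = 97.27 × 0.986393 = 95.9464
Market 95.24 < fair 95.9464: forward underpriced → reverse cash-and-carry (short spot, go long the forward).
At maturity, profit = |F_mkt − F*| = |95.24 − 95.9464| = 0.71 per USD (in JPY)

0.71 per USD (in JPY)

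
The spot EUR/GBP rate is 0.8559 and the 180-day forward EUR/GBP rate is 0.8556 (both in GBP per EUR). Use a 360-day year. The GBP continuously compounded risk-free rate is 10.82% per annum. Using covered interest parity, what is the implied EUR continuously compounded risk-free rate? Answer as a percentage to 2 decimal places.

10.89%

F = S·e^((r_GBP − r_EUR)T) ⇒ r_EUR = r_GBP − ln(F/S)/T
ln(0.8556/0.8559) = -0.000351; /(180/360) = -0.000702
r_EUR = 0.1082 + 0.000702 = 0.108902
r_EUR = 10.89%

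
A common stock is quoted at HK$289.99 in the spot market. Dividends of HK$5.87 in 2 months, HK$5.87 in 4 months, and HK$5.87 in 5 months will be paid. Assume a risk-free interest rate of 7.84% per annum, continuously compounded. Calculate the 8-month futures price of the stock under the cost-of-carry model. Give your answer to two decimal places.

PV(dividends) I = 5.87·e^(−0.0784·2/12) + 5.87·e^(−0.0784·4/12) + 5.87·e^(−0.0784·5/12)
I = 5.7938 + 5.7186 + 5.6813 = 17.1937
F = (S − I)·e^(rT) = (289.99 − 17.1937) · e^(0.0784·8/12)
= 272.7963 · e^0.052267 = 272.7963 × 1.053657 = HK$287.43

HK$287.43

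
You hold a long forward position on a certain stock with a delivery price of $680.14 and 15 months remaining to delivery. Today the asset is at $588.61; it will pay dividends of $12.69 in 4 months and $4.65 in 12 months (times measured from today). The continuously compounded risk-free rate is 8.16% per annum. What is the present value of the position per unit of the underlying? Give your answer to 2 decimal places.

PV(remaining dividends) I = 12.69·e^(−0.0816·4/12) + 4.65·e^(−0.0816·12/12) = 16.6351
Current forward F = (S − I)·e^(rT) = (588.61 − 16.6351)·e^(0.0816·15/12) = 571.9749 × 1.107383 = 633.3953
Value (long) = (F − K)·e^(−rT) = (633.3953 − 680.14) × 0.903030 = -42.2119
Value = -$42.21

-$42.21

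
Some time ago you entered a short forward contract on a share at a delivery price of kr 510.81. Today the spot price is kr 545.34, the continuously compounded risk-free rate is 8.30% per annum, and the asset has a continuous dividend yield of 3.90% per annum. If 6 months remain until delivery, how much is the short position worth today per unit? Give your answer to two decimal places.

Current fair forward for the remaining 6 months: F = S·e^((r − q)·T), (r − q) = 0.0830 − 0.0390 = 0.0440
F = 545.34 · e^(0.0440 × 6/12) = 545.34 × 1.022244 = 557.4705
Value of long forward = (F − K)·e^(−rT) = (557.4705 − 510.81) · e^(−0.0830·6/12)
= 46.6605 × 0.959349 = 44.76
Short position value = −(long value) = -kr 44.76

-kr 44.76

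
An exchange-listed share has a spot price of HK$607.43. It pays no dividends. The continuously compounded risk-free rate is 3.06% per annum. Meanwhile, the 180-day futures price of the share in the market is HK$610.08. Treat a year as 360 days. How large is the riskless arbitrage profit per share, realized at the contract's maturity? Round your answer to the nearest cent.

Fair futures: F* = S·e^(carry·T), with carry = r = 0.0306
F* = 607.43 · e^(0.0306 × 180/360) = 607.43 · e^0.015300 = 607.43 × 1.015418 = HK$616.7954
Market HK$610.08 < fair HK$616.7954: forward underpriced → reverse cash-and-carry (short spot, go long the forward).
At maturity, profit = |F_mkt − F*| = |610.08 − 616.7954| = HK$6.72 per share

HK$6.72 per share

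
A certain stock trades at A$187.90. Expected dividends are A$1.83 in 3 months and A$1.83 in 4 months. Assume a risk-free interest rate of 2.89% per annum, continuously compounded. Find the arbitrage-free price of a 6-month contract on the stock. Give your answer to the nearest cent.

PV(dividends) I = 1.83·e^(−0.0289·3/12) + 1.83·e^(−0.0289·4/12)
I = 1.8168 + 1.8125 = 3.6293
F = (S − I)·e^(rT) = (187.90 − 3.6293) · e^(0.0289·6/12)
= 184.2707 · e^0.014450 = 184.2707 × 1.014555 = A$186.95

A$186.95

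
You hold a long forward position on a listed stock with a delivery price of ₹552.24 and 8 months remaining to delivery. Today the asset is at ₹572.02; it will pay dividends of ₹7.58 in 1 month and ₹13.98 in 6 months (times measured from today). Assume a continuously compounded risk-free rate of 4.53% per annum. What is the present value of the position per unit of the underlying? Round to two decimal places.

₹14.99

PV(remaining dividends) I = 7.58·e^(−0.0453·1/12) + 13.98·e^(−0.0453·6/12) = 21.2184
Current forward F = (S − I)·e^(rT) = (572.02 − 21.2184)·e^(0.0453·8/12) = 550.8016 × 1.030661 = 567.6897
Value (long) = (F − K)·e^(−rT) = (567.6897 − 552.24) × 0.970251 = 14.9901
Value = ₹14.99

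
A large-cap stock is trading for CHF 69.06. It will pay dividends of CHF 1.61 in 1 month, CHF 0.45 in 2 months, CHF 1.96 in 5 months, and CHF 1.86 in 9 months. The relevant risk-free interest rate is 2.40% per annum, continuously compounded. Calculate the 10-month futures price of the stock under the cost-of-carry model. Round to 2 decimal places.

PV(dividends) I = 1.61·e^(−0.0240·1/12) + 0.45·e^(−0.0240·2/12) + 1.96·e^(−0.0240·5/12) + 1.86·e^(−0.0240·9/12)
I = 1.6068 + 0.4482 + 1.9405 + 1.8268 = 5.8223
F = (S − I)·e^(rT) = (69.06 − 5.8223) · e^(0.0240·10/12)
= 63.2377 · e^0.020000 = 63.2377 × 1.020201 = CHF 64.52

CHF 64.52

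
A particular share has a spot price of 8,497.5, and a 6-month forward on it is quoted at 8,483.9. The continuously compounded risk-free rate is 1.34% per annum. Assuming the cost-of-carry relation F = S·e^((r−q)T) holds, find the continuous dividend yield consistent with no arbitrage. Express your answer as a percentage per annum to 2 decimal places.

1.66%

From F = S·e^((r−q)T): (r − q) = ln(F/S)/T
ln(8483.9/8497.5) = ln(0.998400) = -0.001601
(r − q) = -0.001601 / (6/12) = -0.003202
q = r − ln(F/S)/T = 0.0134 + 0.003202 = 0.016602
q = 1.66%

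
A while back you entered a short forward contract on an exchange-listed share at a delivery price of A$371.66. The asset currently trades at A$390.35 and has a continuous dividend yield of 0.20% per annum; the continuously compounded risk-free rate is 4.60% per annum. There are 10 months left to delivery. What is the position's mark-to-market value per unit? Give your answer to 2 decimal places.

Current fair forward for the remaining 10 months: F = S·e^((r − q)·T), (r − q) = 0.0460 − 0.0020 = 0.0440
F = 390.35 · e^(0.0440 × 10/12) = 390.35 × 1.037347 = 404.9284
Value of long forward = (F − K)·e^(−rT) = (404.9284 − 371.66) · e^(−0.0460·10/12)
= 33.2684 × 0.962392 = 32.02
Short position value = −(long value) = -A$32.02

-A$32.02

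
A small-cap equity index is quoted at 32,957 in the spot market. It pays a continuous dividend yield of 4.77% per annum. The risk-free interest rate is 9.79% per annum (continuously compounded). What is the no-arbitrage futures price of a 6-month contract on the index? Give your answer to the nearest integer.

F = S·e^((r − q)T) = 32957 · e^((0.0979 − 0.0477) × 6/12)
= 32957 · e^0.025100 = 32957 × 1.025418
F = 33,795

33,795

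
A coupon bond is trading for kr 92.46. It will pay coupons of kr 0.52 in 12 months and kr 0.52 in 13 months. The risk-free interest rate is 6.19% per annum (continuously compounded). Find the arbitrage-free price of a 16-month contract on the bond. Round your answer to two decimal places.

kr 99.36

PV(coupons) I = 0.52·e^(−0.0619·12/12) + 0.52·e^(−0.0619·13/12)
I = 0.4888 + 0.4863 = 0.9751
F = (S − I)·e^(rT) = (92.46 − 0.9751) · e^(0.0619·16/12)
= 91.4849 · e^0.082533 = 91.4849 × 1.086035 = kr 99.36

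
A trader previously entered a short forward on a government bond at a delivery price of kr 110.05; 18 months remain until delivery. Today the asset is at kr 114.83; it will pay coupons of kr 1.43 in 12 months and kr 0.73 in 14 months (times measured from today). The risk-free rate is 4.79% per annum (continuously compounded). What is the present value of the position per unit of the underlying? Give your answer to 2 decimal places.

PV(remaining coupons) I = 1.43·e^(−0.0479·12/12) + 0.73·e^(−0.0479·14/12) = 2.0534
Current forward F = (S − I)·e^(rT) = (114.83 − 2.0534)·e^(0.0479·18/12) = 112.7766 × 1.074494 = 121.1778
Value (long) = (F − K)·e^(−rT) = (121.1778 − 110.05) × 0.930670 = 10.3563
Short position value = −(long value) = -kr 10.36

-kr 10.36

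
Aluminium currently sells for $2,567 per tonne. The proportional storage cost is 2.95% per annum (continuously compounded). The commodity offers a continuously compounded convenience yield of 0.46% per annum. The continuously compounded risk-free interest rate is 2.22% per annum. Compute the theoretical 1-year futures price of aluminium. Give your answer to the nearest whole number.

Net carry = r + u − y = 0.0222 + 0.0295 − 0.0046 = 0.0471
F = S·e^((r+u−y)T) = 2567 · e^(0.0471 × 1) = 2567 · e^0.047100
= 2567 × 1.048227 = $2,691 per tonne

$2,691 per tonne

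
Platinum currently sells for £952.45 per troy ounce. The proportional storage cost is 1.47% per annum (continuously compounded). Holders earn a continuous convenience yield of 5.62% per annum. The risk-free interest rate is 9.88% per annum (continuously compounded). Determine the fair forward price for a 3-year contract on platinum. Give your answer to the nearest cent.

£1,131.09 per troy ounce

Net carry = r + u − y = 0.0988 + 0.0147 − 0.0562 = 0.0573
F = S·e^((r+u−y)T) = 952.45 · e^(0.0573 × 3) = 952.45 · e^0.171900
= 952.45 × 1.187559 = £1,131.09 per troy ounce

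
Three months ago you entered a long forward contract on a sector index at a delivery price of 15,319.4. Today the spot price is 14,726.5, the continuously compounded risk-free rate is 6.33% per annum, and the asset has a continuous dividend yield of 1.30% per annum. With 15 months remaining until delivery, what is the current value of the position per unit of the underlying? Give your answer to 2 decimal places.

335.16

Current fair forward for the remaining 15 months: F = S·e^((r − q)·T), (r − q) = 0.0633 − 0.0130 = 0.0503
F = 14726.5 · e^(0.0503 × 15/12) = 14726.5 × 1.06489372 = 15682.1574
Value of long forward = (F − K)·e^(−rT) = (15682.1574 − 15319.4) · e^(−0.0633·15/12)
= 362.7574 × 0.92392443 = 335.16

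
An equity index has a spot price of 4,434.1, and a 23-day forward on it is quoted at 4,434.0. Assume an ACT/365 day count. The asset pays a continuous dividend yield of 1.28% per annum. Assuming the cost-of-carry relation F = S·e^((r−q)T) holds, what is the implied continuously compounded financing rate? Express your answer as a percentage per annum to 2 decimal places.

From F = S·e^((r−q)T): (r − q) = ln(F/S)/T
ln(4434.0/4434.1) = ln(0.999977) = -0.000023
(r − q) = -0.000023 / (23/365) = -0.000365
r = ln(F/S)/T + q = -0.000365 + 0.0128 = 0.012435
r = 1.24%

1.24%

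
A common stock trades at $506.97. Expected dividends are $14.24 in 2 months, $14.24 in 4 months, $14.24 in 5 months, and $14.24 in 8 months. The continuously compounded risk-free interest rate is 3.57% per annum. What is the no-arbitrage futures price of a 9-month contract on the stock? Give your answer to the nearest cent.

$463.04

PV(dividends) I = 14.24·e^(−0.0357·2/12) + 14.24·e^(−0.0357·4/12) + 14.24·e^(−0.0357·5/12) + 14.24·e^(−0.0357·8/12)
I = 14.1555 + 14.0715 + 14.0297 + 13.9051 = 56.1618
F = (S − I)·e^(rT) = (506.97 − 56.1618) · e^(0.0357·9/12)
= 450.8082 · e^0.026775 = 450.8082 × 1.027137 = $463.04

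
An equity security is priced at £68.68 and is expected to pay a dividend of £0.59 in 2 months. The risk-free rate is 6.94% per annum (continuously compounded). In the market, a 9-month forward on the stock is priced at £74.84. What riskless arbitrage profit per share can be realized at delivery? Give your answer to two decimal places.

PV(dividends) I = 0.59·e^(−0.0694·2/12) = 0.5832
Fair forward F* = (S − I)·e^(rT) = (68.68 − 0.5832)·e^0.052050 = 68.0968 × 1.053428 = 71.7351
Market £74.84 > fair 71.7351: forward overpriced → cash-and-carry (borrow at r, buy the stock and collect the dividends, short the forward).
Profit at T = |F_mkt − F*| = |74.84 − 71.7351| = £3.10 per share

£3.10 per share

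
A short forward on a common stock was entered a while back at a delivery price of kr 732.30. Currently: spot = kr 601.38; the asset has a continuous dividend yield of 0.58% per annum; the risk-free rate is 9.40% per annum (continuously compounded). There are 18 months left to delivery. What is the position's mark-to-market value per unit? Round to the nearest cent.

Current fair forward for the remaining 18 months: F = S·e^((r − q)·T), (r − q) = 0.0940 − 0.0058 = 0.0882
F = 601.38 · e^(0.0882 × 18/12) = 601.38 × 1.141451 = 686.4458
Value of long forward = (F − K)·e^(−rT) = (686.4458 − 732.30) · e^(−0.0940·18/12)
= -45.8542 × 0.868489 = -39.82
Short position value = −(long value) = kr 39.82

kr 39.82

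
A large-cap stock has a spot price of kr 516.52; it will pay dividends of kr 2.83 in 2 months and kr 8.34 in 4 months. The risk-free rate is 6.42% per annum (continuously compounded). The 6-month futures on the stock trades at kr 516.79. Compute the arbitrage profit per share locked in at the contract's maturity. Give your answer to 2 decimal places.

PV(dividends) I = 2.83·e^(−0.0642·2/12) + 8.34·e^(−0.0642·4/12) = 10.9633
Fair futures F* = (S − I)·e^(rT) = (516.52 − 10.9633)·e^0.032100 = 505.5567 × 1.032621 = 522.0485
Market kr 516.79 < fair 522.0485: forward underpriced → reverse cash-and-carry (short the stock, invest proceeds at r, pay the dividends, go long the forward).
Profit at T = |F_mkt − F*| = |516.79 − 522.0485| = kr 5.26 per share

kr 5.26 per share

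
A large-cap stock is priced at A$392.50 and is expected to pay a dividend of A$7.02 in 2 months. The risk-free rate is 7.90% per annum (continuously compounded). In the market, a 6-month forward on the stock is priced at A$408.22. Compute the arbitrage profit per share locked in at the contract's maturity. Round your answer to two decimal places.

PV(dividends) I = 7.02·e^(−0.0790·2/12) = 6.9282
Fair forward F* = (S − I)·e^(rT) = (392.50 − 6.9282)·e^0.039500 = 385.5718 × 1.040290 = 401.1065
Market A$408.22 > fair 401.1065: forward overpriced → cash-and-carry (borrow at r, buy the stock and collect the dividends, short the forward).
Profit at T = |F_mkt − F*| = |408.22 − 401.1065| = A$7.11 per share

A$7.11 per share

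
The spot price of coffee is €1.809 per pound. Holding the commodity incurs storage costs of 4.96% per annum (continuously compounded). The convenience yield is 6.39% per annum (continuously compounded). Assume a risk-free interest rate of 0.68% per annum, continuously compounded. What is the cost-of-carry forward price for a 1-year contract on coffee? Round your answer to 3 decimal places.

€1.795 per pound

Net carry = r + u − y = 0.0068 + 0.0496 − 0.0639 = -0.0075
F = S·e^((r+u−y)T) = 1.809 · e^(-0.0075 × 1) = 1.809 · e^-0.007500
= 1.809 × 0.992528 = €1.795 per pound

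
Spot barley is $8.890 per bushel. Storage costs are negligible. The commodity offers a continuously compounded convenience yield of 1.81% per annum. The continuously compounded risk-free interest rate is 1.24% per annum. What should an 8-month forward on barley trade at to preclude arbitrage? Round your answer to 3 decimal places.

$8.856 per bushel

Net carry = r + u − y = 0.0124 + 0.0000 − 0.0181 = -0.0057
F = S·e^((r+u−y)T) = 8.890 · e^(-0.0057 × 8/12) = 8.890 · e^-0.003800
= 8.890 × 0.996207 = $8.856 per bushel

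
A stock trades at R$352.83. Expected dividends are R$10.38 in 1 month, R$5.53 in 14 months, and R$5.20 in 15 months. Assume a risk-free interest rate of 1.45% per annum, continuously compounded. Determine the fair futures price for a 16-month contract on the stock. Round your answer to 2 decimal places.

PV(dividends) I = 10.38·e^(−0.0145·1/12) + 5.53·e^(−0.0145·14/12) + 5.20·e^(−0.0145·15/12)
I = 10.3675 + 5.4372 + 5.1066 = 20.9113
F = (S − I)·e^(rT) = (352.83 − 20.9113) · e^(0.0145·16/12)
= 331.9187 · e^0.019333 = 331.9187 × 1.019521 = R$338.40

R$338.40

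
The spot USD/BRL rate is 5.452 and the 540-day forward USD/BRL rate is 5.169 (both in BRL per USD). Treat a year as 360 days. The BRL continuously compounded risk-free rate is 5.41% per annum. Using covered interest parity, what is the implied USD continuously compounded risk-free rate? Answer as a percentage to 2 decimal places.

F = S·e^((r_BRL − r_USD)T) ⇒ r_USD = r_BRL − ln(F/S)/T
ln(5.169/5.452) = -0.053303; /(540/360) = -0.035535
r_USD = 0.0541 + 0.035535 = 0.089635
r_USD = 8.96%

8.96%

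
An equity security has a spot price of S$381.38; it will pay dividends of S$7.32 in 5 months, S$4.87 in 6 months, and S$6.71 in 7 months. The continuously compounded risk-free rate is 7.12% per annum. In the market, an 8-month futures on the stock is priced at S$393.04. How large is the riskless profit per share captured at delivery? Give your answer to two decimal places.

S$12.25 per share

PV(dividends) I = 7.32·e^(−0.0712·5/12) + 4.87·e^(−0.0712·6/12) + 6.71·e^(−0.0712·7/12) = 18.2427
Fair futures F* = (S − I)·e^(rT) = (381.38 − 18.2427)·e^0.047467 = 363.1373 × 1.048612 = 380.7901
Market S$393.04 > fair 380.7901: forward overpriced → cash-and-carry (borrow at r, buy the stock and collect the dividends, short the forward).
Profit at T = |F_mkt − F*| = |393.04 − 380.7901| = S$12.25 per share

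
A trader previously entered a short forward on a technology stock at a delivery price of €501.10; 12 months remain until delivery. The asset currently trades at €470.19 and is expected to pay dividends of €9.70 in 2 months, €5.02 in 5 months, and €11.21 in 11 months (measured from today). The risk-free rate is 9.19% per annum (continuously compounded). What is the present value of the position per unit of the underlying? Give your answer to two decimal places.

PV(remaining dividends) I = 9.70·e^(−0.0919·2/12) + 5.02·e^(−0.0919·5/12) + 11.21·e^(−0.0919·11/12) = 24.6883
Current forward F = (S − I)·e^(rT) = (470.19 − 24.6883)·e^(0.0919·12/12) = 445.5017 × 1.096255 = 488.3835
Value (long) = (F − K)·e^(−rT) = (488.3835 − 501.10) × 0.912196 = -11.5999
Short position value = −(long value) = €11.60

€11.60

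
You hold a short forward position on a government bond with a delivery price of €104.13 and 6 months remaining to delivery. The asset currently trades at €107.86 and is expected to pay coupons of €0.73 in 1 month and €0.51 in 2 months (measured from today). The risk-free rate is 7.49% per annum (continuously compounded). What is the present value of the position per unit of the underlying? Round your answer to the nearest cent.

PV(remaining coupons) I = 0.73·e^(−0.0749·1/12) + 0.51·e^(−0.0749·2/12) = 1.2291
Current forward F = (S − I)·e^(rT) = (107.86 − 1.2291)·e^(0.0749·6/12) = 106.6309 × 1.038160 = 110.6999
Value (long) = (F − K)·e^(−rT) = (110.6999 − 104.13) × 0.963243 = 6.3284
Short position value = −(long value) = -€6.33

-€6.33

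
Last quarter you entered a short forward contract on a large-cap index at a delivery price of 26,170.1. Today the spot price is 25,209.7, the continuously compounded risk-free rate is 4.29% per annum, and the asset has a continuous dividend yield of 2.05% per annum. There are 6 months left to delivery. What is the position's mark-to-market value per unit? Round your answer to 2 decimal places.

662.11

Current fair forward for the remaining 6 months: F = S·e^((r − q)·T), (r − q) = 0.0429 − 0.0205 = 0.0224
F = 25209.7 · e^(0.0224 × 6/12) = 25209.7 × 1.01126295 = 25493.6356
Value of long forward = (F − K)·e^(−rT) = (25493.6356 − 26170.1) · e^(−0.0429·6/12)
= -676.4644 × 0.97877842 = -662.11
Short position value = −(long value) = 662.11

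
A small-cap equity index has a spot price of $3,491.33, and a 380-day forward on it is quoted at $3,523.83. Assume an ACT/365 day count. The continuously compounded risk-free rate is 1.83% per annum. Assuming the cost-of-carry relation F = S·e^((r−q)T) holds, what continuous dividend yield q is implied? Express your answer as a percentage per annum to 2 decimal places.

0.94%

From F = S·e^((r−q)T): (r − q) = ln(F/S)/T
ln(3523.83/3491.33) = ln(1.009309) = 0.009266
(r − q) = 0.009266 / (380/365) = 0.008900
q = r − ln(F/S)/T = 0.0183 − 0.008900 = 0.009400
q = 0.94%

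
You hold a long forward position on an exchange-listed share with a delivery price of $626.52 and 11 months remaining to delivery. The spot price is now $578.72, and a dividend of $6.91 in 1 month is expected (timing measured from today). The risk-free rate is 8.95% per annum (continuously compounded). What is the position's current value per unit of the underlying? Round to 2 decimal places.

PV(remaining dividends) I = 6.91·e^(−0.0895·1/12) = 6.8587
Current forward F = (S − I)·e^(rT) = (578.72 − 6.8587)·e^(0.0895·11/12) = 571.8613 × 1.085501 = 620.7560
Value (long) = (F − K)·e^(−rT) = (620.7560 − 626.52) × 0.921234 = -5.3100
Value = -$5.31

-$5.31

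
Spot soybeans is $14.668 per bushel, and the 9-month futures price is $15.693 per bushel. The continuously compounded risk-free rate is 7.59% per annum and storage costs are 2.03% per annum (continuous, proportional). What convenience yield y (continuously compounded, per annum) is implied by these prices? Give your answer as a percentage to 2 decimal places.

0.61%

F = S·e^((r+u−y)T) ⇒ (r+u−y) = ln(F/S)/T
ln(15.693/14.668) = 0.067547; /T ⇒ 0.090063
y = r + u − ln(F/S)/T = 0.0759 + 0.0203 − 0.090063 = 0.006137
y = 0.61%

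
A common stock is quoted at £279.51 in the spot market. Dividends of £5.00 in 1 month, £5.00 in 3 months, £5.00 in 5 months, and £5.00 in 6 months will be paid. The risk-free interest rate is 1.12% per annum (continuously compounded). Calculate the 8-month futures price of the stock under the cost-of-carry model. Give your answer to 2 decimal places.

PV(dividends) I = 5.00·e^(−0.0112·1/12) + 5.00·e^(−0.0112·3/12) + 5.00·e^(−0.0112·5/12) + 5.00·e^(−0.0112·6/12)
I = 4.9953 + 4.9860 + 4.9767 + 4.9721 = 19.9301
F = (S − I)·e^(rT) = (279.51 − 19.9301) · e^(0.0112·8/12)
= 259.5799 · e^0.007467 = 259.5799 × 1.007495 = £261.53

£261.53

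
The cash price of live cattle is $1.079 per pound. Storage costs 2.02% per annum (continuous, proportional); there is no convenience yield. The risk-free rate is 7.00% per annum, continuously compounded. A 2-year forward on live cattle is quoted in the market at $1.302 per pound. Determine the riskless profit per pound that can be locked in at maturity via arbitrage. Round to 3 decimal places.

Fair forward: F* = S·e^(carry·T), with carry = (r + u) = 0.0700 + 0.0202 = 0.0902
F* = 1.079 · e^(0.0902 × 2) = 1.079 · e^0.180400 = 1.079 × 1.197696 = $1.2923
Market $1.302 > fair $1.2923: forward overpriced → cash-and-carry (buy spot, short the forward).
At maturity, profit = |F_mkt − F*| = |1.302 − 1.2923| = $0.010 per pound

$0.010 per pound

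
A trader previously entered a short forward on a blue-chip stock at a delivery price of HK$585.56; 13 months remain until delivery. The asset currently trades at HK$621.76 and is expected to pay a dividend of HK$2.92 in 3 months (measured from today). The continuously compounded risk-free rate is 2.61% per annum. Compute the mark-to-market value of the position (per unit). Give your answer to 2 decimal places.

-HK$49.62

PV(remaining dividends) I = 2.92·e^(−0.0261·3/12) = 2.9010
Current forward F = (S − I)·e^(rT) = (621.76 − 2.9010)·e^(0.0261·13/12) = 618.8590 × 1.028679 = 636.6073
Value (long) = (F − K)·e^(−rT) = (636.6073 − 585.56) × 0.972121 = 49.6242
Short position value = −(long value) = -HK$49.62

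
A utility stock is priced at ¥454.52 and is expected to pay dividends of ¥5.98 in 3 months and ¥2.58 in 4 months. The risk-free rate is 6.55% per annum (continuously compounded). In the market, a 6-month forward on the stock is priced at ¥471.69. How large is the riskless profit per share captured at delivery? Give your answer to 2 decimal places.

PV(dividends) I = 5.98·e^(−0.0655·3/12) + 2.58·e^(−0.0655·4/12) = 8.4072
Fair forward F* = (S − I)·e^(rT) = (454.52 − 8.4072)·e^0.032750 = 446.1128 × 1.033292 = 460.9648
Market ¥471.69 > fair 460.9648: forward overpriced → cash-and-carry (borrow at r, buy the stock and collect the dividends, short the forward).
Profit at T = |F_mkt − F*| = |471.69 − 460.9648| = ¥10.73 per share

¥10.73 per share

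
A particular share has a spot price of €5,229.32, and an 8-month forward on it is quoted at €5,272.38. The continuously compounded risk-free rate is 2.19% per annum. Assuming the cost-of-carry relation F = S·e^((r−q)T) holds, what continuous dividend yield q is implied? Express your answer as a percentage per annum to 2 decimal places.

0.96%

From F = S·e^((r−q)T): (r − q) = ln(F/S)/T
ln(5272.38/5229.32) = ln(1.008234) = 0.008200
(r − q) = 0.008200 / (8/12) = 0.012300
q = r − ln(F/S)/T = 0.0219 − 0.012300 = 0.009600
q = 0.96%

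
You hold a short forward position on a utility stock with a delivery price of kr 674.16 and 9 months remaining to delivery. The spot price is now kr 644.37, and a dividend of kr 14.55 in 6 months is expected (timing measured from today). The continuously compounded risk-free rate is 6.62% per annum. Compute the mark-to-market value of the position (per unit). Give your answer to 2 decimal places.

kr 11.21

PV(remaining dividends) I = 14.55·e^(−0.0662·6/12) = 14.0763
Current forward F = (S − I)·e^(rT) = (644.37 − 14.0763)·e^(0.0662·9/12) = 630.2937 × 1.050903 = 662.3775
Value (long) = (F − K)·e^(−rT) = (662.3775 − 674.16) × 0.951562 = -11.2118
Short position value = −(long value) = kr 11.21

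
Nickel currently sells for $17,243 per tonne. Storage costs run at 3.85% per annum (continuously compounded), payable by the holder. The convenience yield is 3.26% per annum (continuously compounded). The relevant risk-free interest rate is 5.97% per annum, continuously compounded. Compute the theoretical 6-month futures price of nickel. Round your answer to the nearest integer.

Net carry = r + u − y = 0.0597 + 0.0385 − 0.0326 = 0.0656
F = S·e^((r+u−y)T) = 17243 · e^(0.0656 × 6/12) = 17243 · e^0.032800
= 17243 × 1.033344 = $17,818 per tonne

$17,818 per tonne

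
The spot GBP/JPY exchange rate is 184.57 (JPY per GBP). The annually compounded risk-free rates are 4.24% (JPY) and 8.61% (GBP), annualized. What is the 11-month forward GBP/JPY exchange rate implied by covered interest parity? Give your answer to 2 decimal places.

By covered interest parity, F = S · (1+r_JPY)^T / (1+r_GBP)^T
= 184.57 × 1.038799 / 1.078650 = 184.57 × 0.963055
F = 177.75 JPY per GBP

177.75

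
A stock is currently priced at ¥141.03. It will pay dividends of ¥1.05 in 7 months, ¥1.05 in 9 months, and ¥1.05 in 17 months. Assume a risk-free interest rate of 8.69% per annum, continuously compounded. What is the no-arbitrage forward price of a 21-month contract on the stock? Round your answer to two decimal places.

¥160.81

PV(dividends) I = 1.05·e^(−0.0869·7/12) + 1.05·e^(−0.0869·9/12) + 1.05·e^(−0.0869·17/12)
I = 0.9981 + 0.9837 + 0.9284 = 2.9102
F = (S − I)·e^(rT) = (141.03 − 2.9102) · e^(0.0869·21/12)
= 138.1198 · e^0.152075 = 138.1198 × 1.164248 = ¥160.81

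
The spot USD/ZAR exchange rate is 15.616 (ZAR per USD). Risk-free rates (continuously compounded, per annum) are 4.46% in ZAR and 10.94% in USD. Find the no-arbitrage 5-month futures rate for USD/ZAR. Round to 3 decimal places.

15.200

F = S·e^((r_ZAR − r_USD)T) = 15.616 · e^((0.0446 − 0.1094) × 5/12)
= 15.616 · e^-0.027000 = 15.616 × 0.973361
F = 15.200 ZAR per USD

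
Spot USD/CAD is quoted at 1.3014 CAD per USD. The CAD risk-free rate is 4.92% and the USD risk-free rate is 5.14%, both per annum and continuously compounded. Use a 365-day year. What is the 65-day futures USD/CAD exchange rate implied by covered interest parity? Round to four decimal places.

1.3009

F = S·e^((r_CAD − r_USD)T) = 1.3014 · e^((0.0492 − 0.0514) × 65/365)
= 1.3014 · e^-0.000392 = 1.3014 × 0.999608
F = 1.3009 CAD per USD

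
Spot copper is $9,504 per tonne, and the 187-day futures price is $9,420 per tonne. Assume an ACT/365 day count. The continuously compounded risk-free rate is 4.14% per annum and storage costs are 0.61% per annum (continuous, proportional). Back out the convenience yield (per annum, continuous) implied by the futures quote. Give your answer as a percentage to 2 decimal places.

6.48%

F = S·e^((r+u−y)T) ⇒ (r+u−y) = ln(F/S)/T
ln(9420/9504) = -0.008878; /T ⇒ -0.017329
y = r + u − ln(F/S)/T = 0.0414 + 0.0061 + 0.017329 = 0.064829
y = 6.48%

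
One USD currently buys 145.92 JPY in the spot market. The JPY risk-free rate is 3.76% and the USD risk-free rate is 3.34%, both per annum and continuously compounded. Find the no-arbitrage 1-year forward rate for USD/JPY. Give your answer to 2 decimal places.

F = S·e^((r_JPY − r_USD)T) = 145.92 · e^((0.0376 − 0.0334) × 1)
= 145.92 · e^0.004200 = 145.92 × 1.004209
F = 146.53 JPY per USD

146.53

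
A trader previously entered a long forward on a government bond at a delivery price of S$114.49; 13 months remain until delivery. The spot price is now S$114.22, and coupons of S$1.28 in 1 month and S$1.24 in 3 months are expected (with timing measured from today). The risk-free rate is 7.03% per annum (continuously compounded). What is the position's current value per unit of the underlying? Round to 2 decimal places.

S$5.63

PV(remaining coupons) I = 1.28·e^(−0.0703·1/12) + 1.24·e^(−0.0703·3/12) = 2.4909
Current forward F = (S − I)·e^(rT) = (114.22 − 2.4909)·e^(0.0703·13/12) = 111.7291 × 1.079133 = 120.5706
Value (long) = (F − K)·e^(−rT) = (120.5706 − 114.49) × 0.926669 = 5.6347
Value = S$5.63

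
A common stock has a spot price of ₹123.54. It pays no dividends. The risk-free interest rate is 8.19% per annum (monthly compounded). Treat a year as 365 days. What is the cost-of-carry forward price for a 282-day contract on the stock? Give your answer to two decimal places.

₹131.58

F = S · (1+r/12)^(12T)
= 123.54 × 1.065092
F = ₹131.58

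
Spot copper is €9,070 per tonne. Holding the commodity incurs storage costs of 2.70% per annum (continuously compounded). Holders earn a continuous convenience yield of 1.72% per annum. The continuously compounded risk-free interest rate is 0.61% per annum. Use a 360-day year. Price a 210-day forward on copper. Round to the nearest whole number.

€9,155 per tonne

Net carry = r + u − y = 0.0061 + 0.0270 − 0.0172 = 0.0159
F = S·e^((r+u−y)T) = 9070 · e^(0.0159 × 210/360) = 9070 · e^0.009275
= 9070 × 1.009318 = €9,155 per tonne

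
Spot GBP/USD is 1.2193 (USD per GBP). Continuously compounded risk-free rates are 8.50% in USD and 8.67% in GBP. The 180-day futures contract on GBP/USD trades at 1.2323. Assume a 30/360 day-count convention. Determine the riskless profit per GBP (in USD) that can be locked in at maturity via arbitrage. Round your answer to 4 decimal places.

0.0140 per GBP (in USD)

Fair futures: F* = S·e^(carry·T), with carry = (r_USD − r_GBP) = 0.0850 − 0.0867 = -0.0017
F* = 1.2193 · e^(-0.0017 × 180/360) = 1.2193 · e^-0.000850 = 1.2193 × 0.999150 = 1.2183
Market 1.2323 > fair 1.2183: forward overpriced → cash-and-carry (buy spot, short the forward).
At maturity, profit = |F_mkt − F*| = |1.2323 − 1.2183| = 0.0140 per GBP (in USD)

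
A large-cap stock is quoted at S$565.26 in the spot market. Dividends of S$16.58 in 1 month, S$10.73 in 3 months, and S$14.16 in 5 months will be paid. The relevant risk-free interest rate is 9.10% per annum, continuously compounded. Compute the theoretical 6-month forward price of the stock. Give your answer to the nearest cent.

PV(dividends) I = 16.58·e^(−0.0910·1/12) + 10.73·e^(−0.0910·3/12) + 14.16·e^(−0.0910·5/12)
I = 16.4547 + 10.4886 + 13.6332 = 40.5765
F = (S − I)·e^(rT) = (565.26 − 40.5765) · e^(0.0910·6/12)
= 524.6835 · e^0.045500 = 524.6835 × 1.046551 = S$549.11

S$549.11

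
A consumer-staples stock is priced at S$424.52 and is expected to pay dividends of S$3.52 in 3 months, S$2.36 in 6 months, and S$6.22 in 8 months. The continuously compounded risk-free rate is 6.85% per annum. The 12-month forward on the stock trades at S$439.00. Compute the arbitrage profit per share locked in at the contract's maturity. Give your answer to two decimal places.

S$3.11 per share

PV(dividends) I = 3.52·e^(−0.0685·3/12) + 2.36·e^(−0.0685·6/12) + 6.22·e^(−0.0685·8/12) = 11.6831
Fair forward F* = (S − I)·e^(rT) = (424.52 − 11.6831)·e^0.068500 = 412.8369 × 1.070901 = 442.1074
Market S$439.00 < fair 442.1074: forward underpriced → reverse cash-and-carry (short the stock, invest proceeds at r, pay the dividends, go long the forward).
Profit at T = |F_mkt − F*| = |439.00 − 442.1074| = S$3.11 per share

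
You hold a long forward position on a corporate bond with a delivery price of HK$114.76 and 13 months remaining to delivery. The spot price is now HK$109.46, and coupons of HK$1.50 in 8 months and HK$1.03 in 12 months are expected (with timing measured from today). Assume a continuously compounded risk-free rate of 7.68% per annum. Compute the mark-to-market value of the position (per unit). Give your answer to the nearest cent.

HK$1.48

PV(remaining coupons) I = 1.50·e^(−0.0768·8/12) + 1.03·e^(−0.0768·12/12) = 2.3790
Current forward F = (S − I)·e^(rT) = (109.46 − 2.3790)·e^(0.0768·13/12) = 107.0810 × 1.086759 = 116.3712
Value (long) = (F − K)·e^(−rT) = (116.3712 − 114.76) × 0.920167 = 1.4826
Value = HK$1.48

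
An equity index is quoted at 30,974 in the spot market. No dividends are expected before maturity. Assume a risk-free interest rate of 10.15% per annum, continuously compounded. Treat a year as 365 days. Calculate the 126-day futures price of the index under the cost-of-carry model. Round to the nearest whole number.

32,079

F = S·e^(rT) = 30974 · e^(0.1015 × 126/365)
= 30974 · e^0.035038 = 30974 × 1.035659
F = 32,079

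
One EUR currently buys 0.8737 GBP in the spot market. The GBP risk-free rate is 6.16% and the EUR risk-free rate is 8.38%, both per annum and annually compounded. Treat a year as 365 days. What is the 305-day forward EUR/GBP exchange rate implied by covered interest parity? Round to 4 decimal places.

0.8587

By covered interest parity, F = S · (1+r_GBP)^T / (1+r_EUR)^T
= 0.8737 × 1.051219 / 1.069557 = 0.8737 × 0.982855
F = 0.8587 GBP per EUR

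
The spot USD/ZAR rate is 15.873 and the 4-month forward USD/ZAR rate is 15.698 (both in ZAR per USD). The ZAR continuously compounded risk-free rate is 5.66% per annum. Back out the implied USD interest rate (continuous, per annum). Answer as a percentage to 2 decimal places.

8.99%

F = S·e^((r_ZAR − r_USD)T) ⇒ r_USD = r_ZAR − ln(F/S)/T
ln(15.698/15.873) = -0.011086; /(4/12) = -0.033258
r_USD = 0.0566 + 0.033258 = 0.089858
r_USD = 8.99%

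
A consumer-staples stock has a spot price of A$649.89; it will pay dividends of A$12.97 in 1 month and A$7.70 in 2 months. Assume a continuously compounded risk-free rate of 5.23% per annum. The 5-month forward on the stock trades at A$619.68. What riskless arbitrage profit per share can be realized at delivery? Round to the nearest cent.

PV(dividends) I = 12.97·e^(−0.0523·1/12) + 7.70·e^(−0.0523·2/12) = 20.5468
Fair forward F* = (S − I)·e^(rT) = (649.89 − 20.5468)·e^0.021792 = 629.3432 × 1.022031 = 643.2083
Market A$619.68 < fair 643.2083: forward underpriced → reverse cash-and-carry (short the stock, invest proceeds at r, pay the dividends, go long the forward).
Profit at T = |F_mkt − F*| = |619.68 − 643.2083| = A$23.53 per share

A$23.53 per share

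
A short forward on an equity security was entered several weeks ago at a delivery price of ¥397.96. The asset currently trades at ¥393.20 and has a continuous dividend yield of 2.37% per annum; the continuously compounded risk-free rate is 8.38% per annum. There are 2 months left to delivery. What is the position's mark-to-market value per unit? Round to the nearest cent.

¥0.79

Current fair forward for the remaining 2 months: F = S·e^((r − q)·T), (r − q) = 0.0838 − 0.0237 = 0.0601
F = 393.20 · e^(0.0601 × 2/12) = 393.20 × 1.010067 = 397.1583
Value of long forward = (F − K)·e^(−rT) = (397.1583 − 397.96) · e^(−0.0838·2/12)
= -0.8017 × 0.986130 = -0.79
Short position value = −(long value) = ¥0.79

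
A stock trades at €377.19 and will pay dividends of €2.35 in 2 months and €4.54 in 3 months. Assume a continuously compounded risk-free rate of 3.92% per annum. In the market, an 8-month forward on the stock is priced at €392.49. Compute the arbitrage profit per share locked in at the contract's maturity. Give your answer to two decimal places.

PV(dividends) I = 2.35·e^(−0.0392·2/12) + 4.54·e^(−0.0392·3/12) = 6.8304
Fair forward F* = (S − I)·e^(rT) = (377.19 − 6.8304)·e^0.026133 = 370.3596 × 1.026477 = 380.1656
Market €392.49 > fair 380.1656: forward overpriced → cash-and-carry (borrow at r, buy the stock and collect the dividends, short the forward).
Profit at T = |F_mkt − F*| = |392.49 − 380.1656| = €12.32 per share

€12.32 per share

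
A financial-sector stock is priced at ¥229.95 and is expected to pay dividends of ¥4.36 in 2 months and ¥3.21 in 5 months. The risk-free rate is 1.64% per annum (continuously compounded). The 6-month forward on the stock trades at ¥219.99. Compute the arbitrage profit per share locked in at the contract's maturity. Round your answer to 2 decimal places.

¥4.26 per share

PV(dividends) I = 4.36·e^(−0.0164·2/12) + 3.21·e^(−0.0164·5/12) = 7.5362
Fair forward F* = (S − I)·e^(rT) = (229.95 − 7.5362)·e^0.008200 = 222.4138 × 1.008234 = 224.2452
Market ¥219.99 < fair 224.2452: forward underpriced → reverse cash-and-carry (short the stock, invest proceeds at r, pay the dividends, go long the forward).
Profit at T = |F_mkt − F*| = |219.99 − 224.2452| = ¥4.26 per share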